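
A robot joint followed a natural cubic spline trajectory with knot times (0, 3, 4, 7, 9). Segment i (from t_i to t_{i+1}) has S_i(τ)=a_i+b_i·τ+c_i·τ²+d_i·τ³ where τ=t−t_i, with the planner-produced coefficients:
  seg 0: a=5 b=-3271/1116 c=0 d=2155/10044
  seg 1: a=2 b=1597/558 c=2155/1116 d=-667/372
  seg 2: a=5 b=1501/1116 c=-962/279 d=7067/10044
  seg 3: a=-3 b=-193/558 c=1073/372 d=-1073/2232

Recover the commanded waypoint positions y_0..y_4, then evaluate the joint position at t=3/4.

y_0=5 y_1=2 y_2=5 y_3=-3 y_4=4
S(3/4) = 22953/7936

y_0 = S_0(0) = a_0 = 5
y_1 = S_1(0) = a_1 = 2
y_2 = S_2(0) = a_2 = 5
y_3 = S_3(0) = a_3 = -3
y_4 = S_3(2) = 4
t_q=3/4 is in segment 0 (τ=3/4); S_0(τ)=22953/7936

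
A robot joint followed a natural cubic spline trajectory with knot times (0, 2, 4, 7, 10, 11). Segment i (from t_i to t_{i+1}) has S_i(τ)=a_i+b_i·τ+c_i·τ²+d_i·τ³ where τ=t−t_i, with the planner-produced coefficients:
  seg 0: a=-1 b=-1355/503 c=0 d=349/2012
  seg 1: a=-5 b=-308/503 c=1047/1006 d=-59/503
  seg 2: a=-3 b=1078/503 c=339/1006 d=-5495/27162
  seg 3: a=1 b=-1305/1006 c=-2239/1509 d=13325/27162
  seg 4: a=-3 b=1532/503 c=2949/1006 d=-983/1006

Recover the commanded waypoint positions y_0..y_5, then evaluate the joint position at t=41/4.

y_0 = S_0(0) = a_0 = -1
y_1 = S_1(0) = a_1 = -5
y_2 = S_2(0) = a_2 = -3
y_3 = S_3(0) = a_3 = 1
y_4 = S_4(0) = a_4 = -3
y_5 = S_4(1) = 2
t_q=41/4 is in segment 4 (τ=1/4); S_4(τ)=-133315/64384

y_0=-1 y_1=-5 y_2=-3 y_3=1 y_4=-3 y_5=2
S(41/4) = -133315/64384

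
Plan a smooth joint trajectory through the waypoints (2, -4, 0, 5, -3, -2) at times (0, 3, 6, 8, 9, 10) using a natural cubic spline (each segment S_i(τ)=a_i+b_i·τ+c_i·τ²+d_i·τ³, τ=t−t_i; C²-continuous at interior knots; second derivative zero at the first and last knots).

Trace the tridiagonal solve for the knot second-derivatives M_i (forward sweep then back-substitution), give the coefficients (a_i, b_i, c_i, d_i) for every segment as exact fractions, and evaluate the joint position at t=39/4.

  seg 0: a=2 b=-11405/4722 c=0 d=1961/42498
  seg 1: a=-4 b=-2761/2361 c=1961/4722 d=5935/42498
  seg 2: a=0 b=24049/4722 c=1316/787 d=-7009/4722
  seg 3: a=5 b=-28475/4722 c=-5693/787 d=24857/4722
  seg 4: a=-3 b=-11110/2361 c=13471/1574 d=-13471/4722
S(39/4) = -294011/100736

Δ: Δ0=-2, Δ1=4/3, Δ2=5/2, Δ3=-8, Δ4=1
row 1: diag=12, rhs=20; c'=1/4, d'=5/3
row 2: denom=10−3·1/4=37/4; d'=(7−3·5/3)/(37/4)=8/37
row 3: denom=6−2·8/37=206/37; d'=(-63−2·8/37)/(206/37)=-2347/206
row 4: denom=4−1·37/206=787/206; d'=(54−1·-2347/206)/(787/206)=13471/787
back: M4=13471/787
back: M3=-2347/206−37/206·13471/787=-11386/787
back: M2=8/37−8/37·-11386/787=2632/787
back: M1=5/3−1/4·2632/787=1961/2361
M: M0=0, M1=1961/2361, M2=2632/787, M3=-11386/787, M4=13471/787, M5=0
seg 0: a=2, c=M0/2=0, d=(M1−M0)/(6·3)=1961/42498, b=Δ0−h0·(2M0+M1)/6=-11405/4722
seg 1: a=-4, c=M1/2=1961/4722, d=(M2−M1)/(6·3)=5935/42498, b=Δ1−h1·(2M1+M2)/6=-2761/2361
seg 2: a=0, c=M2/2=1316/787, d=(M3−M2)/(6·2)=-7009/4722, b=Δ2−h2·(2M2+M3)/6=24049/4722
seg 3: a=5, c=M3/2=-5693/787, d=(M4−M3)/(6·1)=24857/4722, b=Δ3−h3·(2M3+M4)/6=-28475/4722
seg 4: a=-3, c=M4/2=13471/1574, d=(M5−M4)/(6·1)=-13471/4722, b=Δ4−h4·(2M4+M5)/6=-11110/2361
t_q=39/4 → seg 4, τ=3/4; S=-3+-11110/2361·τ+13471/1574·τ²+-13471/4722·τ³=-294011/100736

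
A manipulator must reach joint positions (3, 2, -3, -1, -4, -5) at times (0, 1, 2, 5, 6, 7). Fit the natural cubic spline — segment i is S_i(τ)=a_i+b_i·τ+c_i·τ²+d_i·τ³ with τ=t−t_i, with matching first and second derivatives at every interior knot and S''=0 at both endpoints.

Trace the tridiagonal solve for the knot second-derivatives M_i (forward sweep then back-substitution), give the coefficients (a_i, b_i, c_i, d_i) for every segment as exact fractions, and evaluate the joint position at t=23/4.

  seg 0: a=3 b=770/2451 c=0 d=-3221/2451
  seg 1: a=2 b=-8893/2451 c=-3221/817 d=6301/2451
  seg 2: a=-3 b=-9316/2451 c=3080/817 d=-130/171
  seg 3: a=-1 b=-4186/2451 c=-2510/817 d=4363/2451
  seg 4: a=-4 b=-6157/2451 c=1853/817 d=-1853/2451
S(23/4) = -170357/52288

Δ: Δ0=-1, Δ1=-5, Δ2=2/3, Δ3=-3, Δ4=-1
row 1: diag=4, rhs=-24; c'=1/4, d'=-6
row 2: denom=8−1·1/4=31/4; d'=(34−1·-6)/(31/4)=160/31
row 3: denom=8−3·12/31=212/31; d'=(-22−3·160/31)/(212/31)=-581/106
row 4: denom=4−1·31/212=817/212; d'=(12−1·-581/106)/(817/212)=3706/817
back: M4=3706/817
back: M3=-581/106−31/212·3706/817=-5020/817
back: M2=160/31−12/31·-5020/817=6160/817
back: M1=-6−1/4·6160/817=-6442/817
M: M0=0, M1=-6442/817, M2=6160/817, M3=-5020/817, M4=3706/817, M5=0
seg 0: a=3, c=M0/2=0, d=(M1−M0)/(6·1)=-3221/2451, b=Δ0−h0·(2M0+M1)/6=770/2451
seg 1: a=2, c=M1/2=-3221/817, d=(M2−M1)/(6·1)=6301/2451, b=Δ1−h1·(2M1+M2)/6=-8893/2451
seg 2: a=-3, c=M2/2=3080/817, d=(M3−M2)/(6·3)=-130/171, b=Δ2−h2·(2M2+M3)/6=-9316/2451
seg 3: a=-1, c=M3/2=-2510/817, d=(M4−M3)/(6·1)=4363/2451, b=Δ3−h3·(2M3+M4)/6=-4186/2451
seg 4: a=-4, c=M4/2=1853/817, d=(M5−M4)/(6·1)=-1853/2451, b=Δ4−h4·(2M4+M5)/6=-6157/2451
t_q=23/4 → seg 3, τ=3/4; S=-1+-4186/2451·τ+-2510/817·τ²+4363/2451·τ³=-170357/52288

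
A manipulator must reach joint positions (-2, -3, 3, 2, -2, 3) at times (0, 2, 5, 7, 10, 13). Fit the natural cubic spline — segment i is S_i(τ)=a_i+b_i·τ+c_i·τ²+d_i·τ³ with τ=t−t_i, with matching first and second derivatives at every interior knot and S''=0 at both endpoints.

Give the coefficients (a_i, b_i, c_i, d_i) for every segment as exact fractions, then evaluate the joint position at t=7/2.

  seg 0: a=-2 b=-7705/6414 c=0 d=2249/12828
  seg 1: a=-3 b=5789/6414 c=2249/2138 d=-6601/28863
  seg 2: a=3 b=6665/6414 c=-6455/6414 d=1519/12828
  seg 3: a=2 b=-3347/2138 c=-949/3207 d=7183/57726
  seg 4: a=-2 b=20/1069 c=5285/6414 d=-5285/57726
S(7/2) = -219/4276

Δ: Δ0=-1/2, Δ1=2, Δ2=-1/2, Δ3=-4/3, Δ4=5/3
row 1: diag=10, rhs=15; c'=3/10, d'=3/2
row 2: denom=10−3·3/10=91/10; d'=(-15−3·3/2)/(91/10)=-15/7
row 3: denom=10−2·20/91=870/91; d'=(-5−2·-15/7)/(870/91)=-13/174
row 4: denom=12−3·91/290=3207/290; d'=(18−3·-13/174)/(3207/290)=5285/3207
back: M4=5285/3207
back: M3=-13/174−91/290·5285/3207=-1898/3207
back: M2=-15/7−20/91·-1898/3207=-6455/3207
back: M1=3/2−3/10·-6455/3207=2249/1069
M: M0=0, M1=2249/1069, M2=-6455/3207, M3=-1898/3207, M4=5285/3207, M5=0
seg 0: a=-2, c=M0/2=0, d=(M1−M0)/(6·2)=2249/12828, b=Δ0−h0·(2M0+M1)/6=-7705/6414
seg 1: a=-3, c=M1/2=2249/2138, d=(M2−M1)/(6·3)=-6601/28863, b=Δ1−h1·(2M1+M2)/6=5789/6414
seg 2: a=3, c=M2/2=-6455/6414, d=(M3−M2)/(6·2)=1519/12828, b=Δ2−h2·(2M2+M3)/6=6665/6414
seg 3: a=2, c=M3/2=-949/3207, d=(M4−M3)/(6·3)=7183/57726, b=Δ3−h3·(2M3+M4)/6=-3347/2138
seg 4: a=-2, c=M4/2=5285/6414, d=(M5−M4)/(6·3)=-5285/57726, b=Δ4−h4·(2M4+M5)/6=20/1069
t_q=7/2 → seg 1, τ=3/2; S=-3+5789/6414·τ+2249/2138·τ²+-6601/28863·τ³=-219/4276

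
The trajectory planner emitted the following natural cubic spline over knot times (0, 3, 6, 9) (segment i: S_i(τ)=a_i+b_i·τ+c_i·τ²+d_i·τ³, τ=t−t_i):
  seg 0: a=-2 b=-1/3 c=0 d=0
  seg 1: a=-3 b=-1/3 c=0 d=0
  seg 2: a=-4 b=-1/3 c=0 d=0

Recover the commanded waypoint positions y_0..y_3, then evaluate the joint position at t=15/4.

y_0=-2 y_1=-3 y_2=-4 y_3=-5
S(15/4) = -13/4

y_0 = S_0(0) = a_0 = -2
y_1 = S_1(0) = a_1 = -3
y_2 = S_2(0) = a_2 = -4
y_3 = S_2(3) = -5
t_q=15/4 is in segment 1 (τ=3/4); S_1(τ)=-13/4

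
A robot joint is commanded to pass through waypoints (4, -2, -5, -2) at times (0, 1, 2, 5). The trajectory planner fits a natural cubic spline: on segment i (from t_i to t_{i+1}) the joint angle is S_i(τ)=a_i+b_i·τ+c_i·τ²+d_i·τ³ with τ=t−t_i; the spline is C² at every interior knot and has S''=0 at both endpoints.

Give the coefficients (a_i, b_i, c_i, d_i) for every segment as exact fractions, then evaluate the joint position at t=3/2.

Δ: Δ0=-6, Δ1=-3, Δ2=1
row 1: diag=4, rhs=18; c'=1/4, d'=9/2
row 2: denom=8−1·1/4=31/4; d'=(24−1·9/2)/(31/4)=78/31
back: M2=78/31
back: M1=9/2−1/4·78/31=120/31
M: M0=0, M1=120/31, M2=78/31, M3=0
seg 0: a=4, c=M0/2=0, d=(M1−M0)/(6·1)=20/31, b=Δ0−h0·(2M0+M1)/6=-206/31
seg 1: a=-2, c=M1/2=60/31, d=(M2−M1)/(6·1)=-7/31, b=Δ1−h1·(2M1+M2)/6=-146/31
seg 2: a=-5, c=M2/2=39/31, d=(M3−M2)/(6·3)=-13/93, b=Δ2−h2·(2M2+M3)/6=-47/31
t_q=3/2 → seg 1, τ=1/2; S=-2+-146/31·τ+60/31·τ²+-7/31·τ³=-967/248

  seg 0: a=4 b=-206/31 c=0 d=20/31
  seg 1: a=-2 b=-146/31 c=60/31 d=-7/31
  seg 2: a=-5 b=-47/31 c=39/31 d=-13/93
S(3/2) = -967/248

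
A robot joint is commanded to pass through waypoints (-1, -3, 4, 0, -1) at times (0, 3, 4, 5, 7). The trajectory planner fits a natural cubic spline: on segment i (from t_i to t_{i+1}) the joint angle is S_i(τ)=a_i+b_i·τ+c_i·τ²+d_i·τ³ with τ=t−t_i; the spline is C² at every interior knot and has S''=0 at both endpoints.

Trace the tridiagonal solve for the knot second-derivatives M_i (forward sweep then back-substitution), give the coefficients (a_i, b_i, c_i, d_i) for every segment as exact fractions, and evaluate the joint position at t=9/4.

Δ: Δ0=-2/3, Δ1=7, Δ2=-4, Δ3=-1/2
row 1: diag=8, rhs=46; c'=1/8, d'=23/4
row 2: denom=4−1·1/8=31/8; d'=(-66−1·23/4)/(31/8)=-574/31
row 3: denom=6−1·8/31=178/31; d'=(21−1·-574/31)/(178/31)=1225/178
back: M3=1225/178
back: M2=-574/31−8/31·1225/178=-1806/89
back: M1=23/4−1/8·-1806/89=1475/178
M: M0=0, M1=1475/178, M2=-1806/89, M3=1225/178, M4=0
seg 0: a=-1, c=M0/2=0, d=(M1−M0)/(6·3)=1475/3204, b=Δ0−h0·(2M0+M1)/6=-5137/1068
seg 1: a=-3, c=M1/2=1475/356, d=(M2−M1)/(6·1)=-5087/1068, b=Δ1−h1·(2M1+M2)/6=4069/534
seg 2: a=4, c=M2/2=-903/89, d=(M3−M2)/(6·1)=4837/1068, b=Δ2−h2·(2M2+M3)/6=1727/1068
seg 3: a=0, c=M3/2=1225/356, d=(M4−M3)/(6·2)=-1225/2136, b=Δ3−h3·(2M3+M4)/6=-2717/534
t_q=9/4 → seg 0, τ=9/4; S=-1+-5137/1068·τ+0·τ²+1475/3204·τ³=-149885/22784

  seg 0: a=-1 b=-5137/1068 c=0 d=1475/3204
  seg 1: a=-3 b=4069/534 c=1475/356 d=-5087/1068
  seg 2: a=4 b=1727/1068 c=-903/89 d=4837/1068
  seg 3: a=0 b=-2717/534 c=1225/356 d=-1225/2136
S(9/4) = -149885/22784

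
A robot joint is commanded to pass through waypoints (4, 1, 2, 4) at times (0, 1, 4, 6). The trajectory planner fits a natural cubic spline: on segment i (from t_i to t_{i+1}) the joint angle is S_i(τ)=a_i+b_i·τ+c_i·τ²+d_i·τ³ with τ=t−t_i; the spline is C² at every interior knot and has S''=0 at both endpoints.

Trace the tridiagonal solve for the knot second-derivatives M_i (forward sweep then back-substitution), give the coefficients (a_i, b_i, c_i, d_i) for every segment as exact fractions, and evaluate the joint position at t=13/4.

  seg 0: a=4 b=-733/213 c=0 d=94/213
  seg 1: a=1 b=-451/213 c=94/71 d=-12/71
  seg 2: a=2 b=269/213 c=-14/71 d=7/213
S(13/4) = 1151/1136

Δ: Δ0=-3, Δ1=1/3, Δ2=1
row 1: diag=8, rhs=20; c'=3/8, d'=5/2
row 2: denom=10−3·3/8=71/8; d'=(4−3·5/2)/(71/8)=-28/71
back: M2=-28/71
back: M1=5/2−3/8·-28/71=188/71
M: M0=0, M1=188/71, M2=-28/71, M3=0
seg 0: a=4, c=M0/2=0, d=(M1−M0)/(6·1)=94/213, b=Δ0−h0·(2M0+M1)/6=-733/213
seg 1: a=1, c=M1/2=94/71, d=(M2−M1)/(6·3)=-12/71, b=Δ1−h1·(2M1+M2)/6=-451/213
seg 2: a=2, c=M2/2=-14/71, d=(M3−M2)/(6·2)=7/213, b=Δ2−h2·(2M2+M3)/6=269/213
t_q=13/4 → seg 1, τ=9/4; S=1+-451/213·τ+94/71·τ²+-12/71·τ³=1151/1136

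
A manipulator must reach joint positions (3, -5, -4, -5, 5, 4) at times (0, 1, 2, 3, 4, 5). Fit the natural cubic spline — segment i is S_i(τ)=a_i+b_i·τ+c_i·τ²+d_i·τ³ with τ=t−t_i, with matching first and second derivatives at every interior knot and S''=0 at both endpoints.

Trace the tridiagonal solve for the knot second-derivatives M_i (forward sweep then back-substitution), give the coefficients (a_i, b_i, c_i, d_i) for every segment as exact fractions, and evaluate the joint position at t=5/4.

Δ: Δ0=-8, Δ1=1, Δ2=-1, Δ3=10, Δ4=-1
row 1: diag=4, rhs=54; c'=1/4, d'=27/2
row 2: denom=4−1·1/4=15/4; d'=(-12−1·27/2)/(15/4)=-34/5
row 3: denom=4−1·4/15=56/15; d'=(66−1·-34/5)/(56/15)=39/2
row 4: denom=4−1·15/56=209/56; d'=(-66−1·39/2)/(209/56)=-252/11
back: M4=-252/11
back: M3=39/2−15/56·-252/11=282/11
back: M2=-34/5−4/15·282/11=-150/11
back: M1=27/2−1/4·-150/11=186/11
M: M0=0, M1=186/11, M2=-150/11, M3=282/11, M4=-252/11, M5=0
seg 0: a=3, c=M0/2=0, d=(M1−M0)/(6·1)=31/11, b=Δ0−h0·(2M0+M1)/6=-119/11
seg 1: a=-5, c=M1/2=93/11, d=(M2−M1)/(6·1)=-56/11, b=Δ1−h1·(2M1+M2)/6=-26/11
seg 2: a=-4, c=M2/2=-75/11, d=(M3−M2)/(6·1)=72/11, b=Δ2−h2·(2M2+M3)/6=-8/11
seg 3: a=-5, c=M3/2=141/11, d=(M4−M3)/(6·1)=-89/11, b=Δ3−h3·(2M3+M4)/6=58/11
seg 4: a=5, c=M4/2=-126/11, d=(M5−M4)/(6·1)=42/11, b=Δ4−h4·(2M4+M5)/6=73/11
t_q=5/4 → seg 1, τ=1/4; S=-5+-26/11·τ+93/11·τ²+-56/11·τ³=-905/176

  seg 0: a=3 b=-119/11 c=0 d=31/11
  seg 1: a=-5 b=-26/11 c=93/11 d=-56/11
  seg 2: a=-4 b=-8/11 c=-75/11 d=72/11
  seg 3: a=-5 b=58/11 c=141/11 d=-89/11
  seg 4: a=5 b=73/11 c=-126/11 d=42/11
S(5/4) = -905/176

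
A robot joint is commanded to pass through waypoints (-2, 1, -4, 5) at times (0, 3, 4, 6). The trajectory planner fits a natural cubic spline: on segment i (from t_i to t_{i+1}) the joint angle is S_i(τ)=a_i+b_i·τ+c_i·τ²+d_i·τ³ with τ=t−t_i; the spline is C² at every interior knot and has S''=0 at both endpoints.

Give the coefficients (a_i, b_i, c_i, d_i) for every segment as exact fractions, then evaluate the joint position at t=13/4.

  seg 0: a=-2 b=367/94 c=0 d=-91/282
  seg 1: a=1 b=-226/47 c=-273/94 d=255/94
  seg 2: a=-4 b=-233/94 c=246/47 d=-41/47
S(13/4) = -2053/6016

Δ: Δ0=1, Δ1=-5, Δ2=9/2
row 1: diag=8, rhs=-36; c'=1/8, d'=-9/2
row 2: denom=6−1·1/8=47/8; d'=(57−1·-9/2)/(47/8)=492/47
back: M2=492/47
back: M1=-9/2−1/8·492/47=-273/47
M: M0=0, M1=-273/47, M2=492/47, M3=0
seg 0: a=-2, c=M0/2=0, d=(M1−M0)/(6·3)=-91/282, b=Δ0−h0·(2M0+M1)/6=367/94
seg 1: a=1, c=M1/2=-273/94, d=(M2−M1)/(6·1)=255/94, b=Δ1−h1·(2M1+M2)/6=-226/47
seg 2: a=-4, c=M2/2=246/47, d=(M3−M2)/(6·2)=-41/47, b=Δ2−h2·(2M2+M3)/6=-233/94
t_q=13/4 → seg 1, τ=1/4; S=1+-226/47·τ+-273/94·τ²+255/94·τ³=-2053/6016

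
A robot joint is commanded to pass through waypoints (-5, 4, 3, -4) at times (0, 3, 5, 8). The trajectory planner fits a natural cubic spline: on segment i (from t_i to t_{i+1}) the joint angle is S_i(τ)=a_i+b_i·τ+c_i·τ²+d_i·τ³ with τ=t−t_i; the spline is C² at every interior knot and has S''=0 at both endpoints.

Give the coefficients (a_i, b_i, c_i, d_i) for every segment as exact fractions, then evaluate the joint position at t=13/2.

  seg 0: a=-5 b=191/48 c=0 d=-47/432
  seg 1: a=4 b=25/24 c=-47/48 d=5/48
  seg 2: a=3 b=-13/8 c=-17/48 d=17/432
S(13/2) = -13/128

Δ: Δ0=3, Δ1=-1/2, Δ2=-7/3
row 1: diag=10, rhs=-21; c'=1/5, d'=-21/10
row 2: denom=10−2·1/5=48/5; d'=(-11−2·-21/10)/(48/5)=-17/24
back: M2=-17/24
back: M1=-21/10−1/5·-17/24=-47/24
M: M0=0, M1=-47/24, M2=-17/24, M3=0
seg 0: a=-5, c=M0/2=0, d=(M1−M0)/(6·3)=-47/432, b=Δ0−h0·(2M0+M1)/6=191/48
seg 1: a=4, c=M1/2=-47/48, d=(M2−M1)/(6·2)=5/48, b=Δ1−h1·(2M1+M2)/6=25/24
seg 2: a=3, c=M2/2=-17/48, d=(M3−M2)/(6·3)=17/432, b=Δ2−h2·(2M2+M3)/6=-13/8
t_q=13/2 → seg 2, τ=3/2; S=3+-13/8·τ+-17/48·τ²+17/432·τ³=-13/128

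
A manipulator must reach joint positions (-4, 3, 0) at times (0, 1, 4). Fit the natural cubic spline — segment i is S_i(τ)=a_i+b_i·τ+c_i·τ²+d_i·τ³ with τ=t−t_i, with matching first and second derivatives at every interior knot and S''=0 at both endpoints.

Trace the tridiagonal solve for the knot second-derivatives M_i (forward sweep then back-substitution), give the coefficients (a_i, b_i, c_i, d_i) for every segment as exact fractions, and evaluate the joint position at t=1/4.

  seg 0: a=-4 b=8 c=0 d=-1
  seg 1: a=3 b=5 c=-3 d=1/3
S(1/4) = -129/64

Δ: Δ0=7, Δ1=-1
row 1: diag=8, rhs=-48; c'=3/8, d'=-6
back: M1=-6
M: M0=0, M1=-6, M2=0
seg 0: a=-4, c=M0/2=0, d=(M1−M0)/(6·1)=-1, b=Δ0−h0·(2M0+M1)/6=8
seg 1: a=3, c=M1/2=-3, d=(M2−M1)/(6·3)=1/3, b=Δ1−h1·(2M1+M2)/6=5
t_q=1/4 → seg 0, τ=1/4; S=-4+8·τ+0·τ²+-1·τ³=-129/64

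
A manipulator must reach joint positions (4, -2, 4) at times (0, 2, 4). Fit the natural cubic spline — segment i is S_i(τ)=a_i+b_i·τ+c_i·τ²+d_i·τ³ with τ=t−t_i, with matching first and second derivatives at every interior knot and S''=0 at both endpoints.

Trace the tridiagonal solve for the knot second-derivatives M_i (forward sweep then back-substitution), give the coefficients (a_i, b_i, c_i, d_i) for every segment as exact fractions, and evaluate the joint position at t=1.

  seg 0: a=4 b=-9/2 c=0 d=3/8
  seg 1: a=-2 b=0 c=9/4 d=-3/8
S(1) = -1/8

Δ: Δ0=-3, Δ1=3
row 1: diag=8, rhs=36; c'=1/4, d'=9/2
back: M1=9/2
M: M0=0, M1=9/2, M2=0
seg 0: a=4, c=M0/2=0, d=(M1−M0)/(6·2)=3/8, b=Δ0−h0·(2M0+M1)/6=-9/2
seg 1: a=-2, c=M1/2=9/4, d=(M2−M1)/(6·2)=-3/8, b=Δ1−h1·(2M1+M2)/6=0
t_q=1 → seg 0, τ=1; S=4+-9/2·τ+0·τ²+3/8·τ³=-1/8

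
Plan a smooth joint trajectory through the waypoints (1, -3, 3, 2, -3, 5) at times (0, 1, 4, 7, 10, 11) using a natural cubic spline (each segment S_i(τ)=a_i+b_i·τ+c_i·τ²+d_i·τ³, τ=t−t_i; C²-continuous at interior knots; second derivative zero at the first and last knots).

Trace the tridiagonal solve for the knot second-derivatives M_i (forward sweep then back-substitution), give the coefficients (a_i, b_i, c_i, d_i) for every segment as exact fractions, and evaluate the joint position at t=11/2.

Δ: Δ0=-4, Δ1=2, Δ2=-1/3, Δ3=-5/3, Δ4=8
row 1: diag=8, rhs=36; c'=3/8, d'=9/2
row 2: denom=12−3·3/8=87/8; d'=(-14−3·9/2)/(87/8)=-220/87
row 3: denom=12−3·8/29=324/29; d'=(-8−3·-220/87)/(324/29)=-1/27
row 4: denom=8−3·29/108=259/36; d'=(58−3·-1/27)/(259/36)=2092/259
back: M4=2092/259
back: M3=-1/27−29/108·2092/259=-1714/777
back: M2=-220/87−8/29·-1714/777=-1492/777
back: M1=9/2−3/8·-1492/777=1352/259
M: M0=0, M1=1352/259, M2=-1492/777, M3=-1714/777, M4=2092/259, M5=0
seg 0: a=1, c=M0/2=0, d=(M1−M0)/(6·1)=676/777, b=Δ0−h0·(2M0+M1)/6=-3784/777
seg 1: a=-3, c=M1/2=676/259, d=(M2−M1)/(6·3)=-2774/6993, b=Δ1−h1·(2M1+M2)/6=-1756/777
seg 2: a=3, c=M2/2=-746/777, d=(M3−M2)/(6·3)=-1/63, b=Δ2−h2·(2M2+M3)/6=2090/777
seg 3: a=2, c=M3/2=-857/777, d=(M4−M3)/(6·3)=3995/6993, b=Δ3−h3·(2M3+M4)/6=-2719/777
seg 4: a=-3, c=M4/2=1046/259, d=(M5−M4)/(6·1)=-1046/777, b=Δ4−h4·(2M4+M5)/6=4124/777
t_q=11/2 → seg 2, τ=3/2; S=3+2090/777·τ+-746/777·τ²+-1/63·τ³=1427/296

  seg 0: a=1 b=-3784/777 c=0 d=676/777
  seg 1: a=-3 b=-1756/777 c=676/259 d=-2774/6993
  seg 2: a=3 b=2090/777 c=-746/777 d=-1/63
  seg 3: a=2 b=-2719/777 c=-857/777 d=3995/6993
  seg 4: a=-3 b=4124/777 c=1046/259 d=-1046/777
S(11/2) = 1427/296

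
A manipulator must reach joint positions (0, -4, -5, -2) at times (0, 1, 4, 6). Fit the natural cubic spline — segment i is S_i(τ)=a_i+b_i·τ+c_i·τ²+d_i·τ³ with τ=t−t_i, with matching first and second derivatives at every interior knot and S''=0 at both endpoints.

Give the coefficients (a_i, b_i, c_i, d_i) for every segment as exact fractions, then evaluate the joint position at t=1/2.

Δ: Δ0=-4, Δ1=-1/3, Δ2=3/2
row 1: diag=8, rhs=22; c'=3/8, d'=11/4
row 2: denom=10−3·3/8=71/8; d'=(11−3·11/4)/(71/8)=22/71
back: M2=22/71
back: M1=11/4−3/8·22/71=187/71
M: M0=0, M1=187/71, M2=22/71, M3=0
seg 0: a=0, c=M0/2=0, d=(M1−M0)/(6·1)=187/426, b=Δ0−h0·(2M0+M1)/6=-1891/426
seg 1: a=-4, c=M1/2=187/142, d=(M2−M1)/(6·3)=-55/426, b=Δ1−h1·(2M1+M2)/6=-665/213
seg 2: a=-5, c=M2/2=11/71, d=(M3−M2)/(6·2)=-11/426, b=Δ2−h2·(2M2+M3)/6=551/426
t_q=1/2 → seg 0, τ=1/2; S=0+-1891/426·τ+0·τ²+187/426·τ³=-2459/1136

  seg 0: a=0 b=-1891/426 c=0 d=187/426
  seg 1: a=-4 b=-665/213 c=187/142 d=-55/426
  seg 2: a=-5 b=551/426 c=11/71 d=-11/426
S(1/2) = -2459/1136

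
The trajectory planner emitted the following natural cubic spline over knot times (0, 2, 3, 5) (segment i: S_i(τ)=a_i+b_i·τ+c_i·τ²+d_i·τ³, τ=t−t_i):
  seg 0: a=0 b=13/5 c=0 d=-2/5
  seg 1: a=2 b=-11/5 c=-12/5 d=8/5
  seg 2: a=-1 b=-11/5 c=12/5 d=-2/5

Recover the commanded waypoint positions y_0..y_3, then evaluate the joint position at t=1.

y_0=0 y_1=2 y_2=-1 y_3=1
S(1) = 11/5

y_0 = S_0(0) = a_0 = 0
y_1 = S_1(0) = a_1 = 2
y_2 = S_2(0) = a_2 = -1
y_3 = S_2(2) = 1
t_q=1 is in segment 0 (τ=1); S_0(τ)=11/5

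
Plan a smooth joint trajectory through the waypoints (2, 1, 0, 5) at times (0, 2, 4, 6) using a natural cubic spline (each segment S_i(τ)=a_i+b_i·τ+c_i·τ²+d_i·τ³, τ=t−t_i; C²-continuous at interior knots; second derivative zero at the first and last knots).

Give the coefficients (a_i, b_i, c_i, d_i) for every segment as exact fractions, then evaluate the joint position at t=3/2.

  seg 0: a=2 b=-3/10 c=0 d=-1/20
  seg 1: a=1 b=-9/10 c=-3/10 d=1/4
  seg 2: a=0 b=9/10 c=6/5 d=-1/5
S(3/2) = 221/160

Δ: Δ0=-1/2, Δ1=-1/2, Δ2=5/2
row 1: diag=8, rhs=0; c'=1/4, d'=0
row 2: denom=8−2·1/4=15/2; d'=(18−2·0)/(15/2)=12/5
back: M2=12/5
back: M1=0−1/4·12/5=-3/5
M: M0=0, M1=-3/5, M2=12/5, M3=0
seg 0: a=2, c=M0/2=0, d=(M1−M0)/(6·2)=-1/20, b=Δ0−h0·(2M0+M1)/6=-3/10
seg 1: a=1, c=M1/2=-3/10, d=(M2−M1)/(6·2)=1/4, b=Δ1−h1·(2M1+M2)/6=-9/10
seg 2: a=0, c=M2/2=6/5, d=(M3−M2)/(6·2)=-1/5, b=Δ2−h2·(2M2+M3)/6=9/10
t_q=3/2 → seg 0, τ=3/2; S=2+-3/10·τ+0·τ²+-1/20·τ³=221/160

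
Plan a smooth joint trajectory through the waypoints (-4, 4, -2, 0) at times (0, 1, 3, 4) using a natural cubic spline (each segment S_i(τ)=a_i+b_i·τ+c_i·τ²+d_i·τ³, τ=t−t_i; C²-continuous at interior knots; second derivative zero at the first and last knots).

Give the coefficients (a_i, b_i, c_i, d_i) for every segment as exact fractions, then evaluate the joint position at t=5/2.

  seg 0: a=-4 b=83/8 c=0 d=-19/8
  seg 1: a=4 b=13/4 c=-57/8 d=2
  seg 2: a=-2 b=-5/4 c=39/8 d=-13/8
S(5/2) = -13/32

Δ: Δ0=8, Δ1=-3, Δ2=2
row 1: diag=6, rhs=-66; c'=1/3, d'=-11
row 2: denom=6−2·1/3=16/3; d'=(30−2·-11)/(16/3)=39/4
back: M2=39/4
back: M1=-11−1/3·39/4=-57/4
M: M0=0, M1=-57/4, M2=39/4, M3=0
seg 0: a=-4, c=M0/2=0, d=(M1−M0)/(6·1)=-19/8, b=Δ0−h0·(2M0+M1)/6=83/8
seg 1: a=4, c=M1/2=-57/8, d=(M2−M1)/(6·2)=2, b=Δ1−h1·(2M1+M2)/6=13/4
seg 2: a=-2, c=M2/2=39/8, d=(M3−M2)/(6·1)=-13/8, b=Δ2−h2·(2M2+M3)/6=-5/4
t_q=5/2 → seg 1, τ=3/2; S=4+13/4·τ+-57/8·τ²+2·τ³=-13/32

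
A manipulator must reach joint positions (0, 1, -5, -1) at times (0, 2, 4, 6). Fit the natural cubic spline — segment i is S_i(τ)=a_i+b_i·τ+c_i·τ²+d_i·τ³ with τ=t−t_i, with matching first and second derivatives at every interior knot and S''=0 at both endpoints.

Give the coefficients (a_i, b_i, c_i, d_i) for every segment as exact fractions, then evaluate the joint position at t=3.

Δ: Δ0=1/2, Δ1=-3, Δ2=2
row 1: diag=8, rhs=-21; c'=1/4, d'=-21/8
row 2: denom=8−2·1/4=15/2; d'=(30−2·-21/8)/(15/2)=47/10
back: M2=47/10
back: M1=-21/8−1/4·47/10=-19/5
M: M0=0, M1=-19/5, M2=47/10, M3=0
seg 0: a=0, c=M0/2=0, d=(M1−M0)/(6·2)=-19/60, b=Δ0−h0·(2M0+M1)/6=53/30
seg 1: a=1, c=M1/2=-19/10, d=(M2−M1)/(6·2)=17/24, b=Δ1−h1·(2M1+M2)/6=-61/30
seg 2: a=-5, c=M2/2=47/20, d=(M3−M2)/(6·2)=-47/120, b=Δ2−h2·(2M2+M3)/6=-17/15
t_q=3 → seg 1, τ=1; S=1+-61/30·τ+-19/10·τ²+17/24·τ³=-89/40

  seg 0: a=0 b=53/30 c=0 d=-19/60
  seg 1: a=1 b=-61/30 c=-19/10 d=17/24
  seg 2: a=-5 b=-17/15 c=47/20 d=-47/120
S(3) = -89/40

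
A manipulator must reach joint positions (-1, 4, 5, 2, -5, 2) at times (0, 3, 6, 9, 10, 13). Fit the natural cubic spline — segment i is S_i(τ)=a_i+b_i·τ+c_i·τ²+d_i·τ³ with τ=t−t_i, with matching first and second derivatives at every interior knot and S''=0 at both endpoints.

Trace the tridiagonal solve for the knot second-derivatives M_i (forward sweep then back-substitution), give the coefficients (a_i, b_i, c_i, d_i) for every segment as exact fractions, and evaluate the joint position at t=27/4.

  seg 0: a=-1 b=1807/849 c=0 d=-392/7641
  seg 1: a=4 b=631/849 c=-392/849 d=92/849
  seg 2: a=5 b=763/849 c=436/849 d=-2920/7641
  seg 3: a=2 b=-5381/849 c=-828/283 d=1922/849
  seg 4: a=-5 b=-4583/849 c=1094/283 d=-1094/2547
S(27/4) = 13135/2264

Δ: Δ0=5/3, Δ1=1/3, Δ2=-1, Δ3=-7, Δ4=7/3
row 1: diag=12, rhs=-8; c'=1/4, d'=-2/3
row 2: denom=12−3·1/4=45/4; d'=(-8−3·-2/3)/(45/4)=-8/15
row 3: denom=8−3·4/15=36/5; d'=(-36−3·-8/15)/(36/5)=-43/9
row 4: denom=8−1·5/36=283/36; d'=(56−1·-43/9)/(283/36)=2188/283
back: M4=2188/283
back: M3=-43/9−5/36·2188/283=-1656/283
back: M2=-8/15−4/15·-1656/283=872/849
back: M1=-2/3−1/4·872/849=-784/849
M: M0=0, M1=-784/849, M2=872/849, M3=-1656/283, M4=2188/283, M5=0
seg 0: a=-1, c=M0/2=0, d=(M1−M0)/(6·3)=-392/7641, b=Δ0−h0·(2M0+M1)/6=1807/849
seg 1: a=4, c=M1/2=-392/849, d=(M2−M1)/(6·3)=92/849, b=Δ1−h1·(2M1+M2)/6=631/849
seg 2: a=5, c=M2/2=436/849, d=(M3−M2)/(6·3)=-2920/7641, b=Δ2−h2·(2M2+M3)/6=763/849
seg 3: a=2, c=M3/2=-828/283, d=(M4−M3)/(6·1)=1922/849, b=Δ3−h3·(2M3+M4)/6=-5381/849
seg 4: a=-5, c=M4/2=1094/283, d=(M5−M4)/(6·3)=-1094/2547, b=Δ4−h4·(2M4+M5)/6=-4583/849
t_q=27/4 → seg 2, τ=3/4; S=5+763/849·τ+436/849·τ²+-2920/7641·τ³=13135/2264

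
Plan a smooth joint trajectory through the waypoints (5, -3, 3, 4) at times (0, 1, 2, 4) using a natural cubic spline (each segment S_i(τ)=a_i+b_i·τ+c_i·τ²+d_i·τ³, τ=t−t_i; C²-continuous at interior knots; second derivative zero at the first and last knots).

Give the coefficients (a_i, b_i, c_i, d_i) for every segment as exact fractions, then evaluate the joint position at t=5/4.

Δ: Δ0=-8, Δ1=6, Δ2=1/2
row 1: diag=4, rhs=84; c'=1/4, d'=21
row 2: denom=6−1·1/4=23/4; d'=(-33−1·21)/(23/4)=-216/23
back: M2=-216/23
back: M1=21−1/4·-216/23=537/23
M: M0=0, M1=537/23, M2=-216/23, M3=0
seg 0: a=5, c=M0/2=0, d=(M1−M0)/(6·1)=179/46, b=Δ0−h0·(2M0+M1)/6=-547/46
seg 1: a=-3, c=M1/2=537/46, d=(M2−M1)/(6·1)=-251/46, b=Δ1−h1·(2M1+M2)/6=-5/23
seg 2: a=3, c=M2/2=-108/23, d=(M3−M2)/(6·2)=18/23, b=Δ2−h2·(2M2+M3)/6=311/46
t_q=5/4 → seg 1, τ=1/4; S=-3+-5/23·τ+537/46·τ²+-251/46·τ³=-7095/2944

  seg 0: a=5 b=-547/46 c=0 d=179/46
  seg 1: a=-3 b=-5/23 c=537/46 d=-251/46
  seg 2: a=3 b=311/46 c=-108/23 d=18/23
S(5/4) = -7095/2944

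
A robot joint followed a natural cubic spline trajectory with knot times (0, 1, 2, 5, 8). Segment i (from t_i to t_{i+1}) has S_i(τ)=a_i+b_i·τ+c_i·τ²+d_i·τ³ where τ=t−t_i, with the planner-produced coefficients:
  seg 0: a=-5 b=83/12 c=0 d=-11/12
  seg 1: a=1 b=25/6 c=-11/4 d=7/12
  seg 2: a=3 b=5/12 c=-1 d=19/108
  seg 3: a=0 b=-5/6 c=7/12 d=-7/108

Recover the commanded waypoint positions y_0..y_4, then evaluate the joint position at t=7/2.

y_0=-5 y_1=1 y_2=3 y_3=0 y_4=1
S(7/2) = 63/32

y_0 = S_0(0) = a_0 = -5
y_1 = S_1(0) = a_1 = 1
y_2 = S_2(0) = a_2 = 3
y_3 = S_3(0) = a_3 = 0
y_4 = S_3(3) = 1
t_q=7/2 is in segment 2 (τ=3/2); S_2(τ)=63/32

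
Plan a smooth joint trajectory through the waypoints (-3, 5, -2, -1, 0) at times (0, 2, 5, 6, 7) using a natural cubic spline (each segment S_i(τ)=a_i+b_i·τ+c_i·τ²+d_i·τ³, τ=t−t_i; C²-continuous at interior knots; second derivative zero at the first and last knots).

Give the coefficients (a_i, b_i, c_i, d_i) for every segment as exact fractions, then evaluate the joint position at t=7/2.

Δ: Δ0=4, Δ1=-7/3, Δ2=1, Δ3=1
row 1: diag=10, rhs=-38; c'=3/10, d'=-19/5
row 2: denom=8−3·3/10=71/10; d'=(20−3·-19/5)/(71/10)=314/71
row 3: denom=4−1·10/71=274/71; d'=(0−1·314/71)/(274/71)=-157/137
back: M3=-157/137
back: M2=314/71−10/71·-157/137=628/137
back: M1=-19/5−3/10·628/137=-709/137
M: M0=0, M1=-709/137, M2=628/137, M3=-157/137, M4=0
seg 0: a=-3, c=M0/2=0, d=(M1−M0)/(6·2)=-709/1644, b=Δ0−h0·(2M0+M1)/6=2353/411
seg 1: a=5, c=M1/2=-709/274, d=(M2−M1)/(6·3)=1337/2466, b=Δ1−h1·(2M1+M2)/6=226/411
seg 2: a=-2, c=M2/2=314/137, d=(M3−M2)/(6·1)=-785/822, b=Δ2−h2·(2M2+M3)/6=-277/822
seg 3: a=-1, c=M3/2=-157/274, d=(M4−M3)/(6·1)=157/822, b=Δ3−h3·(2M3+M4)/6=568/411
t_q=7/2 → seg 1, τ=3/2; S=5+226/411·τ+-709/274·τ²+1337/2466·τ³=4017/2192

  seg 0: a=-3 b=2353/411 c=0 d=-709/1644
  seg 1: a=5 b=226/411 c=-709/274 d=1337/2466
  seg 2: a=-2 b=-277/822 c=314/137 d=-785/822
  seg 3: a=-1 b=568/411 c=-157/274 d=157/822
S(7/2) = 4017/2192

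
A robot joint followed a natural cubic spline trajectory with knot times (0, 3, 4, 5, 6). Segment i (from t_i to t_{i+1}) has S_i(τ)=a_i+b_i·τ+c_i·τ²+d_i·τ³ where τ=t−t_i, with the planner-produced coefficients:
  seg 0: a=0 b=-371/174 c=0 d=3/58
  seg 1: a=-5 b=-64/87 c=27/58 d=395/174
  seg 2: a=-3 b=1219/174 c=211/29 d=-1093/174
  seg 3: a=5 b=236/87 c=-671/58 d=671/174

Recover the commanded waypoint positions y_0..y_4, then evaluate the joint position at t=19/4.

y_0=0 y_1=-5 y_2=-3 y_3=5 y_4=0
S(19/4) = 13723/3712

y_0 = S_0(0) = a_0 = 0
y_1 = S_1(0) = a_1 = -5
y_2 = S_2(0) = a_2 = -3
y_3 = S_3(0) = a_3 = 5
y_4 = S_3(1) = 0
t_q=19/4 is in segment 2 (τ=3/4); S_2(τ)=13723/3712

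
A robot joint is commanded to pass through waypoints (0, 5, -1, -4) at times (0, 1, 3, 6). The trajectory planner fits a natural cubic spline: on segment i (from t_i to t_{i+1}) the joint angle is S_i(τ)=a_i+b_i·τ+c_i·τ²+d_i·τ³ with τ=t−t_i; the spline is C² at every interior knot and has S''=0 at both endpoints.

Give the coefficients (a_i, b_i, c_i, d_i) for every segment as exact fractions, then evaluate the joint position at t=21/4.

  seg 0: a=0 b=13/2 c=0 d=-3/2
  seg 1: a=5 b=2 c=-9/2 d=1
  seg 2: a=-1 b=-4 c=3/2 d=-1/6
S(21/4) = -551/128

Δ: Δ0=5, Δ1=-3, Δ2=-1
row 1: diag=6, rhs=-48; c'=1/3, d'=-8
row 2: denom=10−2·1/3=28/3; d'=(12−2·-8)/(28/3)=3
back: M2=3
back: M1=-8−1/3·3=-9
M: M0=0, M1=-9, M2=3, M3=0
seg 0: a=0, c=M0/2=0, d=(M1−M0)/(6·1)=-3/2, b=Δ0−h0·(2M0+M1)/6=13/2
seg 1: a=5, c=M1/2=-9/2, d=(M2−M1)/(6·2)=1, b=Δ1−h1·(2M1+M2)/6=2
seg 2: a=-1, c=M2/2=3/2, d=(M3−M2)/(6·3)=-1/6, b=Δ2−h2·(2M2+M3)/6=-4
t_q=21/4 → seg 2, τ=9/4; S=-1+-4·τ+3/2·τ²+-1/6·τ³=-551/128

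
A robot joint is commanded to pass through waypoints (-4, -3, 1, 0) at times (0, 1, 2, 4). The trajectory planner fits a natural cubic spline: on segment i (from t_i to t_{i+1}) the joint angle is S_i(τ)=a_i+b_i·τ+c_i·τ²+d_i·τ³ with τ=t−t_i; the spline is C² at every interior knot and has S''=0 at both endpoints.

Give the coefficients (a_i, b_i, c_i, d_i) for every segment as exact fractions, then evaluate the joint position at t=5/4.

Δ: Δ0=1, Δ1=4, Δ2=-1/2
row 1: diag=4, rhs=18; c'=1/4, d'=9/2
row 2: denom=6−1·1/4=23/4; d'=(-27−1·9/2)/(23/4)=-126/23
back: M2=-126/23
back: M1=9/2−1/4·-126/23=135/23
M: M0=0, M1=135/23, M2=-126/23, M3=0
seg 0: a=-4, c=M0/2=0, d=(M1−M0)/(6·1)=45/46, b=Δ0−h0·(2M0+M1)/6=1/46
seg 1: a=-3, c=M1/2=135/46, d=(M2−M1)/(6·1)=-87/46, b=Δ1−h1·(2M1+M2)/6=68/23
seg 2: a=1, c=M2/2=-63/23, d=(M3−M2)/(6·2)=21/46, b=Δ2−h2·(2M2+M3)/6=145/46
t_q=5/4 → seg 1, τ=1/4; S=-3+68/23·τ+135/46·τ²+-87/46·τ³=-6203/2944

  seg 0: a=-4 b=1/46 c=0 d=45/46
  seg 1: a=-3 b=68/23 c=135/46 d=-87/46
  seg 2: a=1 b=145/46 c=-63/23 d=21/46
S(5/4) = -6203/2944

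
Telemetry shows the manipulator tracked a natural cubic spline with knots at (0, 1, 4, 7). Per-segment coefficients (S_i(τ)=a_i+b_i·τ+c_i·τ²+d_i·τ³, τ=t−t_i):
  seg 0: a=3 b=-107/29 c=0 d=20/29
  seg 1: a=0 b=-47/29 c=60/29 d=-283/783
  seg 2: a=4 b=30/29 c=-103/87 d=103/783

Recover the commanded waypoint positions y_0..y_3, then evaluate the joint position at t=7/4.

y_0=3 y_1=0 y_2=4 y_3=0
S(7/4) = -379/1856

y_0 = S_0(0) = a_0 = 3
y_1 = S_1(0) = a_1 = 0
y_2 = S_2(0) = a_2 = 4
y_3 = S_2(3) = 0
t_q=7/4 is in segment 1 (τ=3/4); S_1(τ)=-379/1856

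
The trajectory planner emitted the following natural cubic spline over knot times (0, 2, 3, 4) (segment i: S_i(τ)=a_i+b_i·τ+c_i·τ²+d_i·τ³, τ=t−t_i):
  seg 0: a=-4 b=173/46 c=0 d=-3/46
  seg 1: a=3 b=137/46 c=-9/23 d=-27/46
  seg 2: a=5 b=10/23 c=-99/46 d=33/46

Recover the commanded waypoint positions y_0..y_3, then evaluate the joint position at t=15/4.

y_0 = S_0(0) = a_0 = -4
y_1 = S_1(0) = a_1 = 3
y_2 = S_2(0) = a_2 = 5
y_3 = S_2(1) = 4
t_q=15/4 is in segment 2 (τ=3/4); S_2(τ)=13007/2944

y_0=-4 y_1=3 y_2=5 y_3=4
S(15/4) = 13007/2944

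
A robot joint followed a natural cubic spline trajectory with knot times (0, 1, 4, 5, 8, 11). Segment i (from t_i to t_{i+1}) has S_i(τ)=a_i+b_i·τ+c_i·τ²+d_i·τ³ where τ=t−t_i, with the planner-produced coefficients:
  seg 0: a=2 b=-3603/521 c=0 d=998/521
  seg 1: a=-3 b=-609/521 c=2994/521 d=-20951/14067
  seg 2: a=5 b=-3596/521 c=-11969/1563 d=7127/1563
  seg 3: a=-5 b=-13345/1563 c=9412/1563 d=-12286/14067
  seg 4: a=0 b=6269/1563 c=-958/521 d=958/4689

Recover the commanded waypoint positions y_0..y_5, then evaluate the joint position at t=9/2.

y_0=2 y_1=-3 y_2=5 y_3=-5 y_4=0 y_5=1
S(9/2) = 2557/12504

y_0 = S_0(0) = a_0 = 2
y_1 = S_1(0) = a_1 = -3
y_2 = S_2(0) = a_2 = 5
y_3 = S_3(0) = a_3 = -5
y_4 = S_4(0) = a_4 = 0
y_5 = S_4(3) = 1
t_q=9/2 is in segment 2 (τ=1/2); S_2(τ)=2557/12504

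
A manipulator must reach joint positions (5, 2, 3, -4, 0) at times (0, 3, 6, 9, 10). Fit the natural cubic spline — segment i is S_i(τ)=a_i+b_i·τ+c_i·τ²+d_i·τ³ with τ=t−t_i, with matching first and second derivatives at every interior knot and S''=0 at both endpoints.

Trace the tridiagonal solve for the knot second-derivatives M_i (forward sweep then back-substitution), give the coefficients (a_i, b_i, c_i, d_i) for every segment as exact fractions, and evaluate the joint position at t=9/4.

  seg 0: a=5 b=-187/108 c=0 d=79/972
  seg 1: a=2 b=25/54 c=79/108 d=-251/972
  seg 2: a=3 b=-229/108 c=-43/27 d=493/972
  seg 3: a=-4 b=109/54 c=107/36 d=-107/108
S(9/4) = 1559/768

Δ: Δ0=-1, Δ1=1/3, Δ2=-7/3, Δ3=4
row 1: diag=12, rhs=8; c'=1/4, d'=2/3
row 2: denom=12−3·1/4=45/4; d'=(-16−3·2/3)/(45/4)=-8/5
row 3: denom=8−3·4/15=36/5; d'=(38−3·-8/5)/(36/5)=107/18
back: M3=107/18
back: M2=-8/5−4/15·107/18=-86/27
back: M1=2/3−1/4·-86/27=79/54
M: M0=0, M1=79/54, M2=-86/27, M3=107/18, M4=0
seg 0: a=5, c=M0/2=0, d=(M1−M0)/(6·3)=79/972, b=Δ0−h0·(2M0+M1)/6=-187/108
seg 1: a=2, c=M1/2=79/108, d=(M2−M1)/(6·3)=-251/972, b=Δ1−h1·(2M1+M2)/6=25/54
seg 2: a=3, c=M2/2=-43/27, d=(M3−M2)/(6·3)=493/972, b=Δ2−h2·(2M2+M3)/6=-229/108
seg 3: a=-4, c=M3/2=107/36, d=(M4−M3)/(6·1)=-107/108, b=Δ3−h3·(2M3+M4)/6=109/54
t_q=9/4 → seg 0, τ=9/4; S=5+-187/108·τ+0·τ²+79/972·τ³=1559/768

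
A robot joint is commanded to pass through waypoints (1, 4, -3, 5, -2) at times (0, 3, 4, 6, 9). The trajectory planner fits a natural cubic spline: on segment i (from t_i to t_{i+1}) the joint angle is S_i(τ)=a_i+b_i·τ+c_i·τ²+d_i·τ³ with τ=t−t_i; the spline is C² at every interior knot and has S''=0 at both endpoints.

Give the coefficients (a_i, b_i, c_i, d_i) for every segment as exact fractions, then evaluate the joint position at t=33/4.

Δ: Δ0=1, Δ1=-7, Δ2=4, Δ3=-7/3
row 1: diag=8, rhs=-48; c'=1/8, d'=-6
row 2: denom=6−1·1/8=47/8; d'=(66−1·-6)/(47/8)=576/47
row 3: denom=10−2·16/47=438/47; d'=(-38−2·576/47)/(438/47)=-1469/219
back: M3=-1469/219
back: M2=576/47−16/47·-1469/219=3184/219
back: M1=-6−1/8·3184/219=-1712/219
M: M0=0, M1=-1712/219, M2=3184/219, M3=-1469/219, M4=0
seg 0: a=1, c=M0/2=0, d=(M1−M0)/(6·3)=-856/1971, b=Δ0−h0·(2M0+M1)/6=1075/219
seg 1: a=4, c=M1/2=-856/219, d=(M2−M1)/(6·1)=272/73, b=Δ1−h1·(2M1+M2)/6=-1493/219
seg 2: a=-3, c=M2/2=1592/219, d=(M3−M2)/(6·2)=-517/292, b=Δ2−h2·(2M2+M3)/6=-757/219
seg 3: a=5, c=M3/2=-1469/438, d=(M4−M3)/(6·3)=1469/3942, b=Δ3−h3·(2M3+M4)/6=958/219
t_q=33/4 → seg 3, τ=9/4; S=5+958/219·τ+-1469/438·τ²+1469/3942·τ³=19699/9344

  seg 0: a=1 b=1075/219 c=0 d=-856/1971
  seg 1: a=4 b=-1493/219 c=-856/219 d=272/73
  seg 2: a=-3 b=-757/219 c=1592/219 d=-517/292
  seg 3: a=5 b=958/219 c=-1469/438 d=1469/3942
S(33/4) = 19699/9344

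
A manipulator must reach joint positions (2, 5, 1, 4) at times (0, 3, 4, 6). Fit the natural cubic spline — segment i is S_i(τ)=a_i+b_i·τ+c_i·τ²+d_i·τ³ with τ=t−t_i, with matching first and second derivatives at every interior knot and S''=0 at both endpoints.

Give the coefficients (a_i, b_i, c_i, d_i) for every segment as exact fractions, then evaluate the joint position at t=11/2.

  seg 0: a=2 b=307/94 c=0 d=-71/282
  seg 1: a=5 b=-166/47 c=-213/94 d=169/94
  seg 2: a=1 b=-251/94 c=147/47 d=-49/94
S(11/2) = 1709/752

Δ: Δ0=1, Δ1=-4, Δ2=3/2
row 1: diag=8, rhs=-30; c'=1/8, d'=-15/4
row 2: denom=6−1·1/8=47/8; d'=(33−1·-15/4)/(47/8)=294/47
back: M2=294/47
back: M1=-15/4−1/8·294/47=-213/47
M: M0=0, M1=-213/47, M2=294/47, M3=0
seg 0: a=2, c=M0/2=0, d=(M1−M0)/(6·3)=-71/282, b=Δ0−h0·(2M0+M1)/6=307/94
seg 1: a=5, c=M1/2=-213/94, d=(M2−M1)/(6·1)=169/94, b=Δ1−h1·(2M1+M2)/6=-166/47
seg 2: a=1, c=M2/2=147/47, d=(M3−M2)/(6·2)=-49/94, b=Δ2−h2·(2M2+M3)/6=-251/94
t_q=11/2 → seg 2, τ=3/2; S=1+-251/94·τ+147/47·τ²+-49/94·τ³=1709/752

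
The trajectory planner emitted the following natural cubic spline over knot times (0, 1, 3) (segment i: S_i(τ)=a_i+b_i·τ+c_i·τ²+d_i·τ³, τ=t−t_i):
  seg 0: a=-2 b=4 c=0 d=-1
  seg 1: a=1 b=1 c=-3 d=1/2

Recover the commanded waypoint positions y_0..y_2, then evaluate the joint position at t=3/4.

y_0=-2 y_1=1 y_2=-5
S(3/4) = 37/64

y_0 = S_0(0) = a_0 = -2
y_1 = S_1(0) = a_1 = 1
y_2 = S_1(2) = -5
t_q=3/4 is in segment 0 (τ=3/4); S_0(τ)=37/64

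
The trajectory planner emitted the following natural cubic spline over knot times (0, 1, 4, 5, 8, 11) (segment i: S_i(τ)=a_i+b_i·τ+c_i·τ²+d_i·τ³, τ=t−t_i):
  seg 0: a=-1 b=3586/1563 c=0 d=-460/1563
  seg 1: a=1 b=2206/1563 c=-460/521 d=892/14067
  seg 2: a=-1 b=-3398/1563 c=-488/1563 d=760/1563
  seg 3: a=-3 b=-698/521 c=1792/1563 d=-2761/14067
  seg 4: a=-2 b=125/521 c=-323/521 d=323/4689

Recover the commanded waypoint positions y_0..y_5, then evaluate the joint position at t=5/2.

y_0=-1 y_1=1 y_2=-1 y_3=-3 y_4=-2 y_5=-5
S(5/2) = 1401/1042

y_0 = S_0(0) = a_0 = -1
y_1 = S_1(0) = a_1 = 1
y_2 = S_2(0) = a_2 = -1
y_3 = S_3(0) = a_3 = -3
y_4 = S_4(0) = a_4 = -2
y_5 = S_4(3) = -5
t_q=5/2 is in segment 1 (τ=3/2); S_1(τ)=1401/1042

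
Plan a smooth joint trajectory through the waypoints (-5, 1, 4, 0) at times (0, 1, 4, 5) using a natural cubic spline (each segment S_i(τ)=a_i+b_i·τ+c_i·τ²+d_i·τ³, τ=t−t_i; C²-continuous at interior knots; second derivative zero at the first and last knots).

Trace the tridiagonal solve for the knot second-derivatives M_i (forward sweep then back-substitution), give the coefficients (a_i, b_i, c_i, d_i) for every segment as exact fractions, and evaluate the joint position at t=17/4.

Δ: Δ0=6, Δ1=1, Δ2=-4
row 1: diag=8, rhs=-30; c'=3/8, d'=-15/4
row 2: denom=8−3·3/8=55/8; d'=(-30−3·-15/4)/(55/8)=-30/11
back: M2=-30/11
back: M1=-15/4−3/8·-30/11=-30/11
M: M0=0, M1=-30/11, M2=-30/11, M3=0
seg 0: a=-5, c=M0/2=0, d=(M1−M0)/(6·1)=-5/11, b=Δ0−h0·(2M0+M1)/6=71/11
seg 1: a=1, c=M1/2=-15/11, d=(M2−M1)/(6·3)=0, b=Δ1−h1·(2M1+M2)/6=56/11
seg 2: a=4, c=M2/2=-15/11, d=(M3−M2)/(6·1)=5/11, b=Δ2−h2·(2M2+M3)/6=-34/11
t_q=17/4 → seg 2, τ=1/4; S=4+-34/11·τ+-15/11·τ²+5/11·τ³=2217/704

  seg 0: a=-5 b=71/11 c=0 d=-5/11
  seg 1: a=1 b=56/11 c=-15/11 d=0
  seg 2: a=4 b=-34/11 c=-15/11 d=5/11
S(17/4) = 2217/704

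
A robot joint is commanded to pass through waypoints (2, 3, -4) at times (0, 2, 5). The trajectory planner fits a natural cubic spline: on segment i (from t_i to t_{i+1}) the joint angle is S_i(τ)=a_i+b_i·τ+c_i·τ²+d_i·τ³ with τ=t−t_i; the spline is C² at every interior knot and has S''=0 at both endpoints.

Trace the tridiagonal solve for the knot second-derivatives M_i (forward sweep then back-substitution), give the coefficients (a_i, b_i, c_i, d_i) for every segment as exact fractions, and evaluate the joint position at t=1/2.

  seg 0: a=2 b=16/15 c=0 d=-17/120
  seg 1: a=3 b=-19/30 c=-17/20 d=17/180
S(1/2) = 161/64

Δ: Δ0=1/2, Δ1=-7/3
row 1: diag=10, rhs=-17; c'=3/10, d'=-17/10
back: M1=-17/10
M: M0=0, M1=-17/10, M2=0
seg 0: a=2, c=M0/2=0, d=(M1−M0)/(6·2)=-17/120, b=Δ0−h0·(2M0+M1)/6=16/15
seg 1: a=3, c=M1/2=-17/20, d=(M2−M1)/(6·3)=17/180, b=Δ1−h1·(2M1+M2)/6=-19/30
t_q=1/2 → seg 0, τ=1/2; S=2+16/15·τ+0·τ²+-17/120·τ³=161/64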